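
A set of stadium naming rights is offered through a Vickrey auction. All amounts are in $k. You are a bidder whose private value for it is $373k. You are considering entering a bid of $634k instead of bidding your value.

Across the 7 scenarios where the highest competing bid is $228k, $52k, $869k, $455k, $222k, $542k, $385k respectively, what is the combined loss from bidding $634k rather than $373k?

$263k

The deviation costs you only when the competing bid falls strictly between $373k and $634k; elsewhere both bids give the same outcome.
$228k: outcomes coincide → loss $0k.
$52k: outcomes coincide → loss $0k.
$869k: outcomes coincide → loss $0k.
$455k: truthful payoff $0k, deviation payoff −$82k → loss $82k.
$222k: outcomes coincide → loss $0k.
$542k: truthful payoff $0k, deviation payoff −$169k → loss $169k.
$385k: truthful payoff $0k, deviation payoff −$12k → loss $12k.
Total loss = $82k + $169k + $12k = $263k.
Because the price is fixed by the runner-up's bid, deviating from your value can only change a good outcome into a bad one — never the reverse.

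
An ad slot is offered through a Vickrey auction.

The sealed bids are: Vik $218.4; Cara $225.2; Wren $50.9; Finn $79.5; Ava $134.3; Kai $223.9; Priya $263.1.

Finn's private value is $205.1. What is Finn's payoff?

Highest bid: Priya at $263.1, so Priya wins.
Second-highest bid: Cara at $225.2 — that is the price the winner pays.
Finn did not win, so Finn pays nothing and receives nothing: payoff $0.

$0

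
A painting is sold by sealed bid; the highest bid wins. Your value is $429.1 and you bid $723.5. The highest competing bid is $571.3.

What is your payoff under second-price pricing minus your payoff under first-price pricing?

$152.2

You have the highest bid, so you win under either rule.
Second-price: pay $571.3 → payoff −$142.2.
First-price: pay your own bid $723.5 → payoff −$294.4.
Difference = −$142.2 − (−$294.4) = $152.2.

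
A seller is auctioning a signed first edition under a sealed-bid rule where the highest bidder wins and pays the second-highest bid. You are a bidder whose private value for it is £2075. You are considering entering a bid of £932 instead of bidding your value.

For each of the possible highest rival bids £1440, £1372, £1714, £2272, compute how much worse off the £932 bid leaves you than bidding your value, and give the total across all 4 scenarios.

£1699

The deviation costs you only when the competing bid falls strictly between £932 and £2075; elsewhere both bids give the same outcome.
£1440: truthful payoff £635, deviation payoff £0 → loss £635.
£1372: truthful payoff £703, deviation payoff £0 → loss £703.
£1714: truthful payoff £361, deviation payoff £0 → loss £361.
£2272: outcomes coincide → loss £0.
Total loss = £635 + £703 + £361 = £1699.
Because the price is fixed by the runner-up's bid, deviating from your value can only change a good outcome into a bad one — never the reverse.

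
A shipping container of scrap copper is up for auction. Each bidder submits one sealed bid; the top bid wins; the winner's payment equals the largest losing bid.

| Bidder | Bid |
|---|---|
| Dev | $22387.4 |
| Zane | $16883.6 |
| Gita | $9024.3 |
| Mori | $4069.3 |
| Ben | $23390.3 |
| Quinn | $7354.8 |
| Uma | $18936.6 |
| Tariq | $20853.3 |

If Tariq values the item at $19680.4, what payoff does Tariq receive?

Highest bid: Ben at $23390.3, so Ben wins.
Second-highest bid: Dev at $22387.4 — that is the price the winner pays.
Tariq did not win, so Tariq pays nothing and receives nothing: payoff $0.

$0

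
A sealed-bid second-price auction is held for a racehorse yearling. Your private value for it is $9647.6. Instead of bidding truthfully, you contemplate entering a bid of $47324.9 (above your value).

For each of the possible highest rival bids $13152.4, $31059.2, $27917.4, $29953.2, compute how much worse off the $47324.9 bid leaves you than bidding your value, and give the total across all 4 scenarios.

The deviation costs you only when the competing bid falls strictly between $9647.6 and $47324.9; elsewhere both bids give the same outcome.
$13152.4: truthful payoff $0, deviation payoff −$3504.8 → loss $3504.8.
$31059.2: truthful payoff $0, deviation payoff −$21411.6 → loss $21411.6.
$27917.4: truthful payoff $0, deviation payoff −$18269.8 → loss $18269.8.
$29953.2: truthful payoff $0, deviation payoff −$20305.6 → loss $20305.6.
Total loss = $3504.8 + $21411.6 + $18269.8 + $20305.6 = $63491.8.

$63491.8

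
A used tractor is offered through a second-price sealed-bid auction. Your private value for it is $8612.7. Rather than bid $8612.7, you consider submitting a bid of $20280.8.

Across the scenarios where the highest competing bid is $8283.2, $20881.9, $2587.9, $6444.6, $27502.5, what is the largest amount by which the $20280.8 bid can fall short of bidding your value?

$0

$8283.2: same outcome either way → loss $0.
$20881.9: same outcome either way → loss $0.
$2587.9: same outcome either way → loss $0.
$6444.6: same outcome either way → loss $0.
$27502.5: same outcome either way → loss $0.
Maximum loss: $0.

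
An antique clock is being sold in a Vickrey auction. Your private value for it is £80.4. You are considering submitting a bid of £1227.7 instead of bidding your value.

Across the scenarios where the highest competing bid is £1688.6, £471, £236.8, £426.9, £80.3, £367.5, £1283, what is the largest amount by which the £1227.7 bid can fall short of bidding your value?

£1688.6: same outcome either way → loss £0.
£471: truthful gives £0, deviation gives −£390.6 → loss £390.6.
£236.8: truthful gives £0, deviation gives −£156.4 → loss £156.4.
£426.9: truthful gives £0, deviation gives −£346.5 → loss £346.5.
£80.3: same outcome either way → loss £0.
£367.5: truthful gives £0, deviation gives −£287.1 → loss £287.1.
£1283: same outcome either way → loss £0.
Maximum loss: £390.6.

£390.6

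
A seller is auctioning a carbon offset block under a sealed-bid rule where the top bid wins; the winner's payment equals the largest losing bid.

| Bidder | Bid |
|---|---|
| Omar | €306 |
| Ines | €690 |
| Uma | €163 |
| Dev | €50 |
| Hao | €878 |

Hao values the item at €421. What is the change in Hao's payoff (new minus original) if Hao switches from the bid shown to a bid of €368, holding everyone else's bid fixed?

The highest bid among the other bidders is €690; Hao's bid doesn't change that.
Original bid €878: Hao is highest, pays the top rival bid €690; payoff €421 − €690 = −€269.
Alternative bid €368: Hao is not highest (top rival bid is €690); payoff €0.
Change in payoff = €0 − (−€269) = €269.

€269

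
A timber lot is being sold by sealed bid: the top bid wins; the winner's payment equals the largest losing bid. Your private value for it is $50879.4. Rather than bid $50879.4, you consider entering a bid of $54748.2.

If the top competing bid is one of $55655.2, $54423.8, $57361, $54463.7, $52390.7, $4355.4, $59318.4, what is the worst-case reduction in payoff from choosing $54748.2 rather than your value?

$3584.3

$55655.2: same outcome either way → loss $0.
$54423.8: truthful gives $0, deviation gives −$3544.4 → loss $3544.4.
$57361: same outcome either way → loss $0.
$54463.7: truthful gives $0, deviation gives −$3584.3 → loss $3584.3.
$52390.7: truthful gives $0, deviation gives −$1511.3 → loss $1511.3.
$4355.4: same outcome either way → loss $0.
$59318.4: same outcome either way → loss $0.
Maximum loss: $3584.3.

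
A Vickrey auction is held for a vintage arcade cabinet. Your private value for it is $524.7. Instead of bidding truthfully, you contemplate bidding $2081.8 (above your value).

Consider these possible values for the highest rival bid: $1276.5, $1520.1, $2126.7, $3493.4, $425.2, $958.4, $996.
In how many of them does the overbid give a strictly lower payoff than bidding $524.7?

The deviation hurts exactly when the highest competing bid lies strictly between $524.7 and $2081.8 — overbidding then wins at a price above your value.
$1276.5: inside the interval → strictly worse (loss $751.8).
$1520.1: inside the interval → strictly worse (loss $995.4).
$2126.7: above both → same outcome either way.
$3493.4: above both → same outcome either way.
$425.2: below both → same outcome either way.
$958.4: inside the interval → strictly worse (loss $433.7).
$996: inside the interval → strictly worse (loss $471.3).
Count: 4.

4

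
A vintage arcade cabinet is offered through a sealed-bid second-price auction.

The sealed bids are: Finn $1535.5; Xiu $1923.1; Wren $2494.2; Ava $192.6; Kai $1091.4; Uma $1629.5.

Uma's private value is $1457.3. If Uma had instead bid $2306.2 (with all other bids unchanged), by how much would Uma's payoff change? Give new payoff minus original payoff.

$0

The highest bid among the other bidders is $2494.2; Uma's bid doesn't change that.
Original bid $1629.5: Uma is not highest (top rival bid is $2494.2); payoff $0.
Alternative bid $2306.2: Uma is not highest (top rival bid is $2494.2); payoff $0.
Change in payoff = $0 − ($0) = $0.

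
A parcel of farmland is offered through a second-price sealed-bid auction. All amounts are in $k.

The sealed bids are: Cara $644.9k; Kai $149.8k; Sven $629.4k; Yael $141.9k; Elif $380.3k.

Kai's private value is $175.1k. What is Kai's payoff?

Highest bid: Cara at $644.9k, so Cara wins.
Second-highest bid: Sven at $629.4k — that is the price the winner pays.
Kai did not win, so Kai pays nothing and receives nothing: payoff $0k.

$0k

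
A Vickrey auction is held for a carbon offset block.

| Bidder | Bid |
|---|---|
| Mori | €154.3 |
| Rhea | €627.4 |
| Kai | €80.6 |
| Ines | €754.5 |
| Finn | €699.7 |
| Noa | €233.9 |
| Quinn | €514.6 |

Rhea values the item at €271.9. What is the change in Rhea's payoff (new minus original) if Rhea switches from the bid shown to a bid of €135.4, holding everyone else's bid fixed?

€0

The highest bid among the other bidders is €754.5; Rhea's bid doesn't change that.
Original bid €627.4: Rhea is not highest (top rival bid is €754.5); payoff €0.
Alternative bid €135.4: Rhea is not highest (top rival bid is €754.5); payoff €0.
Change in payoff = €0 − (€0) = €0.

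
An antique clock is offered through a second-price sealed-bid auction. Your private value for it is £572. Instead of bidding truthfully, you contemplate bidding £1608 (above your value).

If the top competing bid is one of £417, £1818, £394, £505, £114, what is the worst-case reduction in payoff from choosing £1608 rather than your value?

£417: same outcome either way → loss £0.
£1818: same outcome either way → loss £0.
£394: same outcome either way → loss £0.
£505: same outcome either way → loss £0.
£114: same outcome either way → loss £0.
Maximum loss: £0.

£0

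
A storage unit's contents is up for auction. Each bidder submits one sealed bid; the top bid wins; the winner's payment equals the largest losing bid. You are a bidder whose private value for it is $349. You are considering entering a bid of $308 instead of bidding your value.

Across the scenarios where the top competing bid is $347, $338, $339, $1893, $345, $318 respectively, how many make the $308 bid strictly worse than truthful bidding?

The deviation hurts exactly when the highest competing bid lies strictly between $308 and $349 — underbidding then forfeits a profitable win.
$347: inside the interval → strictly worse (loss $2).
$338: inside the interval → strictly worse (loss $11).
$339: inside the interval → strictly worse (loss $10).
$1893: above both → same outcome either way.
$345: inside the interval → strictly worse (loss $4).
$318: inside the interval → strictly worse (loss $31).
Count: 5.

5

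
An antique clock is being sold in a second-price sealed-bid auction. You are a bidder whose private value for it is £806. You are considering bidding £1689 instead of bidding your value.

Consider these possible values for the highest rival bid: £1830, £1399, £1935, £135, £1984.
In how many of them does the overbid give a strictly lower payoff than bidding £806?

The deviation hurts exactly when the highest competing bid lies strictly between £806 and £1689 — overbidding then wins at a price above your value.
£1830: above both → same outcome either way.
£1399: inside the interval → strictly worse (loss £593).
£1935: above both → same outcome either way.
£135: below both → same outcome either way.
£1984: above both → same outcome either way.
Count: 1.

1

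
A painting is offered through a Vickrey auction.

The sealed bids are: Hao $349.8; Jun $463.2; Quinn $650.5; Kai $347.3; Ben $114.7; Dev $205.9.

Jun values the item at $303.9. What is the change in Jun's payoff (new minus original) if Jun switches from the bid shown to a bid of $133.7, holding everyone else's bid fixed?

$0

The highest bid among the other bidders is $650.5; Jun's bid doesn't change that.
Original bid $463.2: Jun is not highest (top rival bid is $650.5); payoff $0.
Alternative bid $133.7: Jun is not highest (top rival bid is $650.5); payoff $0.
Change in payoff = $0 − ($0) = $0.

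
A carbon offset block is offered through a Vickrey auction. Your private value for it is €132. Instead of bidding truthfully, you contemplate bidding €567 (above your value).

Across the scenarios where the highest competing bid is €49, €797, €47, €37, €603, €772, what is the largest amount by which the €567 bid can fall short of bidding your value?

€0

€49: same outcome either way → loss €0.
€797: same outcome either way → loss €0.
€47: same outcome either way → loss €0.
€37: same outcome either way → loss €0.
€603: same outcome either way → loss €0.
€772: same outcome either way → loss €0.
Maximum loss: €0.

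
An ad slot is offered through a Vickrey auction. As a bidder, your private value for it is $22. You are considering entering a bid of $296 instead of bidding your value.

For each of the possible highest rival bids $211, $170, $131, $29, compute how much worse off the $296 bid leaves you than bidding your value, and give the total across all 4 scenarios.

The deviation costs you only when the competing bid falls strictly between $22 and $296; elsewhere both bids give the same outcome.
$211: truthful payoff $0, deviation payoff −$189 → loss $189.
$170: truthful payoff $0, deviation payoff −$148 → loss $148.
$131: truthful payoff $0, deviation payoff −$109 → loss $109.
$29: truthful payoff $0, deviation payoff −$7 → loss $7.
Total loss = $189 + $148 + $109 + $7 = $453.

$453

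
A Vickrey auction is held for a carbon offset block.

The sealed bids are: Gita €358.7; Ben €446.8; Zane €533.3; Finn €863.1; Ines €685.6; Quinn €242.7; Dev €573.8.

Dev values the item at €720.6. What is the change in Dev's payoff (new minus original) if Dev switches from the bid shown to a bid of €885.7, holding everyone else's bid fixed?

The highest bid among the other bidders is €863.1; Dev's bid doesn't change that.
Original bid €573.8: Dev is not highest (top rival bid is €863.1); payoff €0.
Alternative bid €885.7: Dev is highest, pays the top rival bid €863.1; payoff €720.6 − €863.1 = −€142.5.
Change in payoff = −€142.5 − (€0) = −€142.5.

−€142.5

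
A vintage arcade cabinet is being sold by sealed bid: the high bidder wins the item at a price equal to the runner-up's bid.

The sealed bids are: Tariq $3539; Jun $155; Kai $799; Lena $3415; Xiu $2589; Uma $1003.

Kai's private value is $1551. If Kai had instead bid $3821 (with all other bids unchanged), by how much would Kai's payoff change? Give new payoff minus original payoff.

−$1988

The highest bid among the other bidders is $3539; Kai's bid doesn't change that.
Original bid $799: Kai is not highest (top rival bid is $3539); payoff $0.
Alternative bid $3821: Kai is highest, pays the top rival bid $3539; payoff $1551 − $3539 = −$1988.
Change in payoff = −$1988 − ($0) = −$1988.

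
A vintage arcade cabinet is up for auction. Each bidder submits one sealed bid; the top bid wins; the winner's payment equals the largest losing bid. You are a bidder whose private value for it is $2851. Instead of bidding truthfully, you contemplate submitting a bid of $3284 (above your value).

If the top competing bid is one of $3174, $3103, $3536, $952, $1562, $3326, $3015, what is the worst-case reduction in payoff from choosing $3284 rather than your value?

$323

$3174: truthful gives $0, deviation gives −$323 → loss $323.
$3103: truthful gives $0, deviation gives −$252 → loss $252.
$3536: same outcome either way → loss $0.
$952: same outcome either way → loss $0.
$1562: same outcome either way → loss $0.
$3326: same outcome either way → loss $0.
$3015: truthful gives $0, deviation gives −$164 → loss $164.
Maximum loss: $323.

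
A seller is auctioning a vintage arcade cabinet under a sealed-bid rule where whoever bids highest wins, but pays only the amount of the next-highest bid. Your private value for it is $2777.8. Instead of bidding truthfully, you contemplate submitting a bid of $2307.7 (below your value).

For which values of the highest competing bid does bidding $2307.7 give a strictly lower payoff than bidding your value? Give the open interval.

If the competing bid is below $2307.7, both bids win at the same price — no difference.
If it is above $2777.8, both bids lose — no difference.
If it lies strictly between $2307.7 and $2777.8, bidding your value wins at a price below your value (positive payoff) while bidding $2307.7 loses (payoff 0).
So the deviation strictly hurts on the open interval ($2307.7, $2777.8).
Because the price is fixed by the runner-up's bid, deviating from your value can only change a good outcome into a bad one — never the reverse.

($2307.7, $2777.8)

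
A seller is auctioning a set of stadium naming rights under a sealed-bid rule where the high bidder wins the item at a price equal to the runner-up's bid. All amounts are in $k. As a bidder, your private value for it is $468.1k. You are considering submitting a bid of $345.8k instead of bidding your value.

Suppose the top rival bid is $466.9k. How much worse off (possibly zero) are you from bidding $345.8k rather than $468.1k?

$1.2k

Bidding your value $468.1k: you win (since $468.1k > $466.9k) and pay $466.9k. Payoff $1.2k.
Bidding $345.8k: you lose. Payoff $0k.
The competing bid $466.9k lies between your shaded bid and your value, so underbidding forfeits an item you could have won at a profitable price.
Loss from deviating = $1.2k − ($0k) = $1.2k.
Because the price is fixed by the runner-up's bid, deviating from your value can only change a good outcome into a bad one — never the reverse.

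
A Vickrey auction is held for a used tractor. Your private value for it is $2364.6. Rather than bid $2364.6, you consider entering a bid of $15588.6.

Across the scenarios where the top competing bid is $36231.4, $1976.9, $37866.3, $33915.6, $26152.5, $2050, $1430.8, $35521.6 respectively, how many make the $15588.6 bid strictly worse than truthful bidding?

0

The deviation hurts exactly when the highest competing bid lies strictly between $2364.6 and $15588.6 — overbidding then wins at a price above your value.
$36231.4: above both → same outcome either way.
$1976.9: below both → same outcome either way.
$37866.3: above both → same outcome either way.
$33915.6: above both → same outcome either way.
$26152.5: above both → same outcome either way.
$2050: below both → same outcome either way.
$1430.8: below both → same outcome either way.
$35521.6: above both → same outcome either way.
Count: 0.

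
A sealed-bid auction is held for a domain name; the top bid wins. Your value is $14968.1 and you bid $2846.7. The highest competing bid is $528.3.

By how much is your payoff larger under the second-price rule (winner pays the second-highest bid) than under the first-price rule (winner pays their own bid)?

You have the highest bid, so you win under either rule.
Second-price: pay $528.3 → payoff $14439.8.
First-price: pay your own bid $2846.7 → payoff $12121.4.
Difference = $14439.8 − ($12121.4) = $2318.4.

$2318.4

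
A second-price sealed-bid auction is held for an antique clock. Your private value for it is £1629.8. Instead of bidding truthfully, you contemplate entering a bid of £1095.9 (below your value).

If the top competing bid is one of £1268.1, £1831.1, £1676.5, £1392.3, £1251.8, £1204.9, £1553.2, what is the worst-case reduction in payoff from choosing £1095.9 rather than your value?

£1268.1: truthful gives £361.7, deviation gives £0 → loss £361.7.
£1831.1: same outcome either way → loss £0.
£1676.5: same outcome either way → loss £0.
£1392.3: truthful gives £237.5, deviation gives £0 → loss £237.5.
£1251.8: truthful gives £378, deviation gives £0 → loss £378.
£1204.9: truthful gives £424.9, deviation gives £0 → loss £424.9.
£1553.2: truthful gives £76.6, deviation gives £0 → loss £76.6.
Maximum loss: £424.9.

£424.9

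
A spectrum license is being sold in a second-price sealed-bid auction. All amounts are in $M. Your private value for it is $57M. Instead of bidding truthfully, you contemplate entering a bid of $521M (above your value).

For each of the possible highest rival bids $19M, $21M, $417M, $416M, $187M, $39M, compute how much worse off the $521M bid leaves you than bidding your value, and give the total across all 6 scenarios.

The deviation costs you only when the competing bid falls strictly between $57M and $521M; elsewhere both bids give the same outcome.
$19M: outcomes coincide → loss $0M.
$21M: outcomes coincide → loss $0M.
$417M: truthful payoff $0M, deviation payoff −$360M → loss $360M.
$416M: truthful payoff $0M, deviation payoff −$359M → loss $359M.
$187M: truthful payoff $0M, deviation payoff −$130M → loss $130M.
$39M: outcomes coincide → loss $0M.
Total loss = $360M + $359M + $130M = $849M.
Truthful bidding weakly dominates here: raising your bid can only win items priced above your value, and lowering it can only forfeit items priced below.

$849M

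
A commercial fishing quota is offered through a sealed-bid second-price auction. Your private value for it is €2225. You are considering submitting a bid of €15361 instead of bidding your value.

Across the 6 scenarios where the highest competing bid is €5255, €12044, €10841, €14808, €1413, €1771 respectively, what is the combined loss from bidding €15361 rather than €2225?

The deviation costs you only when the competing bid falls strictly between €2225 and €15361; elsewhere both bids give the same outcome.
€5255: truthful payoff €0, deviation payoff −€3030 → loss €3030.
€12044: truthful payoff €0, deviation payoff −€9819 → loss €9819.
€10841: truthful payoff €0, deviation payoff −€8616 → loss €8616.
€14808: truthful payoff €0, deviation payoff −€12583 → loss €12583.
€1413: outcomes coincide → loss €0.
€1771: outcomes coincide → loss €0.
Total loss = €3030 + €9819 + €8616 + €12583 = €34048.

€34048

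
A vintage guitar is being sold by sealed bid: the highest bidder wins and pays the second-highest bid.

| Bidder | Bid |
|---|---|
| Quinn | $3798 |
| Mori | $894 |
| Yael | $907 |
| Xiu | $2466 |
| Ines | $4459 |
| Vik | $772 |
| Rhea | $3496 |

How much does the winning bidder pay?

Highest bid: Ines at $4459, so Ines wins.
Second-highest bid: Quinn at $3798 — that is the price the winner pays.

$3798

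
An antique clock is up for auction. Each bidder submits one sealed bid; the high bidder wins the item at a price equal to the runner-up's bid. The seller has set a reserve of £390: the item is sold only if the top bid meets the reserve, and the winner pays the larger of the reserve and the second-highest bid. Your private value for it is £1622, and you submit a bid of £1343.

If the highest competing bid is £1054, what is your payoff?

Your bid £1343 is the highest and exceeds the reserve.
Price = max(second-highest bid, reserve) = max(£1054, £390) = £1054.
Payoff = £1622 − £1054 = £568.

£568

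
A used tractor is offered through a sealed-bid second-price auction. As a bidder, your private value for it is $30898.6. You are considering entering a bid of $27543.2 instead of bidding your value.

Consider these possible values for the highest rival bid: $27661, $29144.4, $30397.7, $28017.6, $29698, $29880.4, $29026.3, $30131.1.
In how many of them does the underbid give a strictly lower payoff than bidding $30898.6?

The deviation hurts exactly when the highest competing bid lies strictly between $27543.2 and $30898.6 — underbidding then forfeits a profitable win.
$27661: inside the interval → strictly worse (loss $3237.6).
$29144.4: inside the interval → strictly worse (loss $1754.2).
$30397.7: inside the interval → strictly worse (loss $500.9).
$28017.6: inside the interval → strictly worse (loss $2881).
$29698: inside the interval → strictly worse (loss $1200.6).
$29880.4: inside the interval → strictly worse (loss $1018.2).
$29026.3: inside the interval → strictly worse (loss $1872.3).
$30131.1: inside the interval → strictly worse (loss $767.5).
Count: 8.

8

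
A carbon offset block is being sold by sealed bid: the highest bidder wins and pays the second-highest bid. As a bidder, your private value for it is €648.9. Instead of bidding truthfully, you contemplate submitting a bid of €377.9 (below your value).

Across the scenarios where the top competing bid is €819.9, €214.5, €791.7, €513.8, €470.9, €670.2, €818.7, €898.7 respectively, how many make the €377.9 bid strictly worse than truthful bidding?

The deviation hurts exactly when the highest competing bid lies strictly between €377.9 and €648.9 — underbidding then forfeits a profitable win.
€819.9: above both → same outcome either way.
€214.5: below both → same outcome either way.
€791.7: above both → same outcome either way.
€513.8: inside the interval → strictly worse (loss €135.1).
€470.9: inside the interval → strictly worse (loss €178).
€670.2: above both → same outcome either way.
€818.7: above both → same outcome either way.
€898.7: above both → same outcome either way.
Count: 2.

2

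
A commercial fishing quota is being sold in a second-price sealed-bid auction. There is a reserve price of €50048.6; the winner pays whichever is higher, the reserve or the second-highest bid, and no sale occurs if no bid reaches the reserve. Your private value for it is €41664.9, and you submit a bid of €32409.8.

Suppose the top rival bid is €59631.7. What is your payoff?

€0

Your bid €32409.8 is below the highest competing bid €59631.7, so you lose. Payoff €0.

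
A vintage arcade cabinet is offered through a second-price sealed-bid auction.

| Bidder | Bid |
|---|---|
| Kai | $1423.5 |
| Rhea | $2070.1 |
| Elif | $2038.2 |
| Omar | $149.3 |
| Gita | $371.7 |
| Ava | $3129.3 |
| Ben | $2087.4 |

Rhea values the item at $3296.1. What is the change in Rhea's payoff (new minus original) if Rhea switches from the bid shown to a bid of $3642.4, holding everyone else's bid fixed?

$166.8

The highest bid among the other bidders is $3129.3; Rhea's bid doesn't change that.
Original bid $2070.1: Rhea is not highest (top rival bid is $3129.3); payoff $0.
Alternative bid $3642.4: Rhea is highest, pays the top rival bid $3129.3; payoff $3296.1 − $3129.3 = $166.8.
Change in payoff = $166.8 − ($0) = $166.8.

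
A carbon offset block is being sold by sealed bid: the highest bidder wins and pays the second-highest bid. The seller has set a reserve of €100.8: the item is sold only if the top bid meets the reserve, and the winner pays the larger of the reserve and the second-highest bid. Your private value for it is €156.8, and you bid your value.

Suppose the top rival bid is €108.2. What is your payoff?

Your bid €156.8 is the highest and exceeds the reserve.
Price = max(second-highest bid, reserve) = max(€108.2, €100.8) = €108.2.
Payoff = €156.8 − €108.2 = €48.6.

€48.6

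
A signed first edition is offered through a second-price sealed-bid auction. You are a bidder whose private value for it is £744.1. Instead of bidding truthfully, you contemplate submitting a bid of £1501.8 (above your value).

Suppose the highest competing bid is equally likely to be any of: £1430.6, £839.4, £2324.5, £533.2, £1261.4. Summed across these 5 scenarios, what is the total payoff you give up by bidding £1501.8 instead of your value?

The deviation costs you only when the competing bid falls strictly between £744.1 and £1501.8; elsewhere both bids give the same outcome.
£1430.6: truthful payoff £0, deviation payoff −£686.5 → loss £686.5.
£839.4: truthful payoff £0, deviation payoff −£95.3 → loss £95.3.
£2324.5: outcomes coincide → loss £0.
£533.2: outcomes coincide → loss £0.
£1261.4: truthful payoff £0, deviation payoff −£517.3 → loss £517.3.
Total loss = £686.5 + £95.3 + £517.3 = £1299.1.
In a second-price auction your bid sets only whether you win, not what you pay, so bidding your true value is weakly dominant.

£1299.1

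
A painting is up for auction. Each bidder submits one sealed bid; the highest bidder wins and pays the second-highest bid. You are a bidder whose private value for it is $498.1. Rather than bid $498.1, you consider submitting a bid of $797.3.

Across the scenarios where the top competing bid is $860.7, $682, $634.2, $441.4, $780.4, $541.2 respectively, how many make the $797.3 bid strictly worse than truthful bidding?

4

The deviation hurts exactly when the highest competing bid lies strictly between $498.1 and $797.3 — overbidding then wins at a price above your value.
$860.7: above both → same outcome either way.
$682: inside the interval → strictly worse (loss $183.9).
$634.2: inside the interval → strictly worse (loss $136.1).
$441.4: below both → same outcome either way.
$780.4: inside the interval → strictly worse (loss $282.3).
$541.2: inside the interval → strictly worse (loss $43.1).
Count: 4.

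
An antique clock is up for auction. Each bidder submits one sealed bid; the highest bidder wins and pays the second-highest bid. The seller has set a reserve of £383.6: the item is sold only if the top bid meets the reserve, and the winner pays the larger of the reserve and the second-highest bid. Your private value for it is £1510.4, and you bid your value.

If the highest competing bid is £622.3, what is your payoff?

£888.1

Your bid £1510.4 is the highest and exceeds the reserve.
Price = max(second-highest bid, reserve) = max(£622.3, £383.6) = £622.3.
Payoff = £1510.4 − £622.3 = £888.1.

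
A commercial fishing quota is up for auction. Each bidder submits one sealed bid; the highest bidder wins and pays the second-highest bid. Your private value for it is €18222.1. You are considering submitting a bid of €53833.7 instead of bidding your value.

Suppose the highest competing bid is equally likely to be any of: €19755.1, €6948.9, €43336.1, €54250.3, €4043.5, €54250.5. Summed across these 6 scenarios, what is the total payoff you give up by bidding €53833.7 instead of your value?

The deviation costs you only when the competing bid falls strictly between €18222.1 and €53833.7; elsewhere both bids give the same outcome.
€19755.1: truthful payoff €0, deviation payoff −€1533 → loss €1533.
€6948.9: outcomes coincide → loss €0.
€43336.1: truthful payoff €0, deviation payoff −€25114 → loss €25114.
€54250.3: outcomes coincide → loss €0.
€4043.5: outcomes coincide → loss €0.
€54250.5: outcomes coincide → loss €0.
Total loss = €1533 + €25114 = €26647.
Truthful bidding weakly dominates here: raising your bid can only win items priced above your value, and lowering it can only forfeit items priced below.

€26647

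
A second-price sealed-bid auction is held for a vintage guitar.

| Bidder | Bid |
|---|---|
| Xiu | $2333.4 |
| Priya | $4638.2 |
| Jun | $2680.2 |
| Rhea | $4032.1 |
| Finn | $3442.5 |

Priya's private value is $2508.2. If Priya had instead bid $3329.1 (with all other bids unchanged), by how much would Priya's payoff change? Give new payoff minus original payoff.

$1523.9

The highest bid among the other bidders is $4032.1; Priya's bid doesn't change that.
Original bid $4638.2: Priya is highest, pays the top rival bid $4032.1; payoff $2508.2 − $4032.1 = −$1523.9.
Alternative bid $3329.1: Priya is not highest (top rival bid is $4032.1); payoff $0.
Change in payoff = $0 − (−$1523.9) = $1523.9.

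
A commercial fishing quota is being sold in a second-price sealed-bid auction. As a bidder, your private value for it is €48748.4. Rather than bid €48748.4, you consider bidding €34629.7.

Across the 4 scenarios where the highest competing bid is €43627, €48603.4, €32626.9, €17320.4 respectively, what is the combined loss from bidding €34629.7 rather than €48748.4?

The deviation costs you only when the competing bid falls strictly between €34629.7 and €48748.4; elsewhere both bids give the same outcome.
€43627: truthful payoff €5121.4, deviation payoff €0 → loss €5121.4.
€48603.4: truthful payoff €145, deviation payoff €0 → loss €145.
€32626.9: outcomes coincide → loss €0.
€17320.4: outcomes coincide → loss €0.
Total loss = €5121.4 + €145 = €5266.4.

€5266.4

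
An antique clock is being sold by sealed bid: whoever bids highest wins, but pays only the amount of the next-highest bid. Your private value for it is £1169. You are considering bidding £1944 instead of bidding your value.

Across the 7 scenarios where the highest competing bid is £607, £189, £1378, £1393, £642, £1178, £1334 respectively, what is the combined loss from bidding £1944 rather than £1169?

The deviation costs you only when the competing bid falls strictly between £1169 and £1944; elsewhere both bids give the same outcome.
£607: outcomes coincide → loss £0.
£189: outcomes coincide → loss £0.
£1378: truthful payoff £0, deviation payoff −£209 → loss £209.
£1393: truthful payoff £0, deviation payoff −£224 → loss £224.
£642: outcomes coincide → loss £0.
£1178: truthful payoff £0, deviation payoff −£9 → loss £9.
£1334: truthful payoff £0, deviation payoff −£165 → loss £165.
Total loss = £209 + £224 + £9 + £165 = £607.

£607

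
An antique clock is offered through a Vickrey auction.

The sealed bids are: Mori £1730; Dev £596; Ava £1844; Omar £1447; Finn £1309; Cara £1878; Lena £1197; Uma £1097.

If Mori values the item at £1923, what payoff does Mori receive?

£0

Highest bid: Cara at £1878, so Cara wins.
Second-highest bid: Ava at £1844 — that is the price the winner pays.
Mori did not win, so Mori pays nothing and receives nothing: payoff £0.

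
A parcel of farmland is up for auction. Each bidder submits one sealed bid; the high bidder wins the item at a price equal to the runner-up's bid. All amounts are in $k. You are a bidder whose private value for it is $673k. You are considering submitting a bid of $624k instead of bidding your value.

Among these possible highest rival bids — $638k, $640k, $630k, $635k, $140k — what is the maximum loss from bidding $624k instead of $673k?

$43k

$638k: truthful gives $35k, deviation gives $0k → loss $35k.
$640k: truthful gives $33k, deviation gives $0k → loss $33k.
$630k: truthful gives $43k, deviation gives $0k → loss $43k.
$635k: truthful gives $38k, deviation gives $0k → loss $38k.
$140k: same outcome either way → loss $0k.
Maximum loss: $43k.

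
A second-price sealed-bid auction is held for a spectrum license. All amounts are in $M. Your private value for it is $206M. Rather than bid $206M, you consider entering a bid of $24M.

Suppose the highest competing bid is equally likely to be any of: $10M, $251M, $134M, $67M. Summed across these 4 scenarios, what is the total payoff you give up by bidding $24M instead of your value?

The deviation costs you only when the competing bid falls strictly between $24M and $206M; elsewhere both bids give the same outcome.
$10M: outcomes coincide → loss $0M.
$251M: outcomes coincide → loss $0M.
$134M: truthful payoff $72M, deviation payoff $0M → loss $72M.
$67M: truthful payoff $139M, deviation payoff $0M → loss $139M.
Total loss = $72M + $139M = $211M.

$211M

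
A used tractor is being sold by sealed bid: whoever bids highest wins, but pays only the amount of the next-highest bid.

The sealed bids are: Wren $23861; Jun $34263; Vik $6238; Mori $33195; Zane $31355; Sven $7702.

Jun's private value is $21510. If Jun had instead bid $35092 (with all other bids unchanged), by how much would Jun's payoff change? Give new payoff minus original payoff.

$0

The highest bid among the other bidders is $33195; Jun's bid doesn't change that.
Original bid $34263: Jun is highest, pays the top rival bid $33195; payoff $21510 − $33195 = −$11685.
Alternative bid $35092: Jun is highest, pays the top rival bid $33195; payoff $21510 − $33195 = −$11685.
Change in payoff = −$11685 − (−$11685) = $0.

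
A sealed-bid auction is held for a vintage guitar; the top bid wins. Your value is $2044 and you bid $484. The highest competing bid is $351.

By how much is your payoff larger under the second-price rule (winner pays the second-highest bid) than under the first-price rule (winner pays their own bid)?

You have the highest bid, so you win under either rule.
Second-price: pay $351 → payoff $1693.
First-price: pay your own bid $484 → payoff $1560.
Difference = $1693 − ($1560) = $133.

$133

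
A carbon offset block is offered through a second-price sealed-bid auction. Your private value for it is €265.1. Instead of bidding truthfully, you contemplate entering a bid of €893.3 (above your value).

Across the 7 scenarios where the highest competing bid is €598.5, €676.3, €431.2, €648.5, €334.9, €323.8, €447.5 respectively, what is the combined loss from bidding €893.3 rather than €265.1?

The deviation costs you only when the competing bid falls strictly between €265.1 and €893.3; elsewhere both bids give the same outcome.
€598.5: truthful payoff €0, deviation payoff −€333.4 → loss €333.4.
€676.3: truthful payoff €0, deviation payoff −€411.2 → loss €411.2.
€431.2: truthful payoff €0, deviation payoff −€166.1 → loss €166.1.
€648.5: truthful payoff €0, deviation payoff −€383.4 → loss €383.4.
€334.9: truthful payoff €0, deviation payoff −€69.8 → loss €69.8.
€323.8: truthful payoff €0, deviation payoff −€58.7 → loss €58.7.
€447.5: truthful payoff €0, deviation payoff −€182.4 → loss €182.4.
Total loss = €333.4 + €411.2 + €166.1 + €383.4 + €69.8 + €58.7 + €182.4 = €1605.
Truthful bidding weakly dominates here: raising your bid can only win items priced above your value, and lowering it can only forfeit items priced below.

€1605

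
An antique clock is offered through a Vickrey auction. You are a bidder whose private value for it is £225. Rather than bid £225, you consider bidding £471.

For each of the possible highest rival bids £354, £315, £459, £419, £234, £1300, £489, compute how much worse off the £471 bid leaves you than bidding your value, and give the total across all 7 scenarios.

£656

The deviation costs you only when the competing bid falls strictly between £225 and £471; elsewhere both bids give the same outcome.
£354: truthful payoff £0, deviation payoff −£129 → loss £129.
£315: truthful payoff £0, deviation payoff −£90 → loss £90.
£459: truthful payoff £0, deviation payoff −£234 → loss £234.
£419: truthful payoff £0, deviation payoff −£194 → loss £194.
£234: truthful payoff £0, deviation payoff −£9 → loss £9.
£1300: outcomes coincide → loss £0.
£489: outcomes coincide → loss £0.
Total loss = £129 + £90 + £234 + £194 + £9 = £656.
Truthful bidding weakly dominates here: raising your bid can only win items priced above your value, and lowering it can only forfeit items priced below.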